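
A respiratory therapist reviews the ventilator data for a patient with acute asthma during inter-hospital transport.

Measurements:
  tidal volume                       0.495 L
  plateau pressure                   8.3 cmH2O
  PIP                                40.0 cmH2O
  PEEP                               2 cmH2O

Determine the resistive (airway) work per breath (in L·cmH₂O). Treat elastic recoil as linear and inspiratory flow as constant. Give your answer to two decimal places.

15.69

With constant inspiratory flow the resistive pressure is constant at PIP − Pplat = 40.0 − 8.3 = 31.7 cmH2O, so resistive work = 31.7 × 0.495 = 15.692 L·cmH2O.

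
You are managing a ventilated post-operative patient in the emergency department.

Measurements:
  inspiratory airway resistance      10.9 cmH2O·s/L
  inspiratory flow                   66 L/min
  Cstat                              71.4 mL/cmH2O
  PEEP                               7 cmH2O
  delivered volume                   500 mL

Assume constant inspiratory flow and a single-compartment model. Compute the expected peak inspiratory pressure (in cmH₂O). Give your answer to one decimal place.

26.0

Flow: 66 L/min ÷ 60 = 1.1 L/s.
Equation of motion (constant flow): PIP = Vt/C + R·V̇ + PEEP.
PIP = 500/71.4 + 10.9×1.1 + 7 = 7.003 + 11.99 + 7 = 25.993 cmH2O.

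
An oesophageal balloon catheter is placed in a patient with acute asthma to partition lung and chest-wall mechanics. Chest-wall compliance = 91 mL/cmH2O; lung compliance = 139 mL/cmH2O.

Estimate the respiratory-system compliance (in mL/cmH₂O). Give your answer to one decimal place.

Lung and chest wall are elastances in series: 1/Crs = 1/CL + 1/Ccw.
1/Crs = 1/139 + 1/91 = 0.01818.
Crs = 55.006 mL/cmH2O.

55.0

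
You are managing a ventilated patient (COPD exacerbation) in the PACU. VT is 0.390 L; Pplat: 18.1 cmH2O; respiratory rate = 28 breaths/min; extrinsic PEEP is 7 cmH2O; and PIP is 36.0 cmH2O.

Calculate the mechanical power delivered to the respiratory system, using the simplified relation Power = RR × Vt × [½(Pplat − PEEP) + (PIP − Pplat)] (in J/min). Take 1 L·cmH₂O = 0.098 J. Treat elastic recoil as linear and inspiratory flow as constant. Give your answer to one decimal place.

Per-breath work = Vt × [½(Pplat−PEEP) + (PIP−Pplat)] = 0.390 × [0.5×11.1 + 17.9] = 0.390 × 23.45 = 9.146 L·cmH2O.
Power = 28 × 9.146 = 256.09 L·cmH2O/min.
× 0.098 J/(L·cmH2O) → 25.097 J/min.

25.1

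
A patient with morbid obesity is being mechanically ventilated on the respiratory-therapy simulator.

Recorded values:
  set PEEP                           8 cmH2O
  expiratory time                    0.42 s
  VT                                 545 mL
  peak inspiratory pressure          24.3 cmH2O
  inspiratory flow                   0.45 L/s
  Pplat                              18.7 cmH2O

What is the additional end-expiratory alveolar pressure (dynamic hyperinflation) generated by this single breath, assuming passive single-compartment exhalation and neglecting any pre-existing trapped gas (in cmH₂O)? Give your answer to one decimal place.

R = (PIP − Pplat)/V̇ = (24.3 − 18.7) / 0.45 = 5.6/0.45 = 12.444 cmH2O·s/L.
C = Vt/(Pplat − PEEP) = 545.0 / (18.7 − 8) = 545.0/10.7 = 50.935 mL/cmH2O.
τ = R × C = 12.444 × 0.05094 L/cmH2O = 0.6339 s.
Fraction remaining = e^(−Te/τ) = e^(−0.42/0.6339) = 0.5155; trapped volume = 545.0 × 0.5155 = 280.95 mL.
Additional alveolar pressure from trapping ≈ V_trapped / C = 280.95 / 50.935 = 5.516 cmH2O.

5.5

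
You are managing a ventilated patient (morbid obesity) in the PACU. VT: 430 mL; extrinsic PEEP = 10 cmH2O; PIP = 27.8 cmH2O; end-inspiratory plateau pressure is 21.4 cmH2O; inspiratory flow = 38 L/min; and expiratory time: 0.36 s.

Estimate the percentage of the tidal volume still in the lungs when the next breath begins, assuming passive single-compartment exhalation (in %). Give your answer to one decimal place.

38.9

Flow: 38 L/min ÷ 60 = 0.6333 L/s.
R = (PIP − Pplat)/V̇ = (27.8 − 21.4) / 0.6333 = 6.4/0.6333 = 10.106 cmH2O·s/L.
C = Vt/(Pplat − PEEP) = 430.0 / (21.4 − 10) = 430.0/11.4 = 37.719 mL/cmH2O.
τ = R × C = 10.106 × 0.03772 L/cmH2O = 0.3812 s.
Fraction remaining at end-expiration = e^(−Te/τ) = e^(−0.36/0.3812) = 0.3889 → 38.89%.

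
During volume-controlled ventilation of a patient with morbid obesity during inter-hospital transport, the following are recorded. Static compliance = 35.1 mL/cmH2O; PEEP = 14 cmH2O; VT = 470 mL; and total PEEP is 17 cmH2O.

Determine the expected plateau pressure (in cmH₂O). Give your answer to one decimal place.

30.4

End-expiratory occlusion gives total PEEP = 17 cmH2O (intrinsic PEEP = 17 − 14 = 3). Use total PEEP for the elastic gradient.
Pplat = PEEPtotal + Vt / Cstat = 17 + 470 / 35.1 = 17 + 13.39 = 30.39 cmH2O.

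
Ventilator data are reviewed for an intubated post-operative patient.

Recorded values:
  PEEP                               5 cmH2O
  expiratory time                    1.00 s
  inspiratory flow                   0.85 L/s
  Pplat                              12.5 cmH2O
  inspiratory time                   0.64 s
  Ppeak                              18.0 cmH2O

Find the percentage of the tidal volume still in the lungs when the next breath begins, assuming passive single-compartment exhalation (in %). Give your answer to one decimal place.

11.9

Vt = flow × Ti = 0.85 L/s × 0.64 s × 1000 mL/L = 544.0 mL.
R = (PIP − Pplat)/V̇ = (18.0 − 12.5) / 0.85 = 5.5/0.85 = 6.471 cmH2O·s/L.
C = Vt/(Pplat − PEEP) = 544.0 / (12.5 − 5) = 544.0/7.5 = 72.533 mL/cmH2O.
τ = R × C = 6.471 × 0.07253 L/cmH2O = 0.4693 s.
Fraction remaining at end-expiration = e^(−Te/τ) = e^(−1.00/0.4693) = 0.1187 → 11.87%.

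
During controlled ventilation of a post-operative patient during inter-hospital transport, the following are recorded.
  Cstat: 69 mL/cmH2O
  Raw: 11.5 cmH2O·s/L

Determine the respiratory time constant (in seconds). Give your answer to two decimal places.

τ = R × C = 11.5 × 69 mL/cmH2O = 11.5 × 0.069 L/cmH2O = 0.7935 s.

0.79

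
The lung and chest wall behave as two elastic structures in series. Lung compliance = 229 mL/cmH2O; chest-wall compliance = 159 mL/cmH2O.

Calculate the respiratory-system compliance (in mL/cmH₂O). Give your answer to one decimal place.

93.8

Lung and chest wall are elastances in series: 1/Crs = 1/CL + 1/Ccw.
1/Crs = 1/229 + 1/159 = 0.01066.
Crs = 93.809 mL/cmH2O.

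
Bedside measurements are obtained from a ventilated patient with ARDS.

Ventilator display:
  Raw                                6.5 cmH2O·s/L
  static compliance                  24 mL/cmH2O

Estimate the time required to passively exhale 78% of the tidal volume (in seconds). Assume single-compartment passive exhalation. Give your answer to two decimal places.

τ = R × C = 6.5 × 24 mL/cmH2O = 6.5 × 0.024 L/cmH2O = 0.156 s.
Exhaled fraction f = 1 − e^(−t/τ) → t = −τ·ln(1 − f) = −0.156·ln(0.22) = 0.2362 s.

0.24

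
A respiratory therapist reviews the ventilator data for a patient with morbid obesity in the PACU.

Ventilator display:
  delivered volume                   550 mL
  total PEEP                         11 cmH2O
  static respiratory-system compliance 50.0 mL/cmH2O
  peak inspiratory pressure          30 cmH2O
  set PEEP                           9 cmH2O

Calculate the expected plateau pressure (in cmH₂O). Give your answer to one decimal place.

22.0

End-expiratory occlusion gives total PEEP = 11 cmH2O (intrinsic PEEP = 11 − 9 = 2). Use total PEEP for the elastic gradient.
Pplat = PEEPtotal + Vt / Cstat = 11 + 550 / 50.0 = 11 + 11.0 = 22.0 cmH2O.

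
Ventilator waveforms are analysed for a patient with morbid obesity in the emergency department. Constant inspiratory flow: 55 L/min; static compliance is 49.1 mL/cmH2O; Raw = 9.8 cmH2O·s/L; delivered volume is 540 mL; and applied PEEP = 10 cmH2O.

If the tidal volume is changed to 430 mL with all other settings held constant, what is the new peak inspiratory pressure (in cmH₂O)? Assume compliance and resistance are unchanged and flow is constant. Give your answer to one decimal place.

Flow: 55 L/min ÷ 60 = 0.9167 L/s.
PIP = Vt/C + R·V̇ + PEEP (constant-flow equation of motion).
Only the elastic term changes: ΔPIP = ΔVt / C = (430 − 540) / 49.1 = -2.24 cmH2O.
Original PIP = 540/49.1 + 9.8×0.9167 + 10 = 29.982 cmH2O; new PIP = 29.982 + (-2.24) = 27.742 cmH2O.

27.7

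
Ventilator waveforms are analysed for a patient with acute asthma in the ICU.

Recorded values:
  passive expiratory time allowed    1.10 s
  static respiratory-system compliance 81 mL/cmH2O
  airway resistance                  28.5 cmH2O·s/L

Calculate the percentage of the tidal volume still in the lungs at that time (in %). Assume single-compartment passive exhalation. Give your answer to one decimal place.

τ = R × C = 28.5 × 81 mL/cmH2O = 28.5 × 0.081 L/cmH2O = 2.309 s.
Passive exhalation: V(t)/V₀ = e^(−t/τ) = e^(−1.10/2.309) = 0.621.
Fraction remaining = 0.621 → 62.1%.

62.1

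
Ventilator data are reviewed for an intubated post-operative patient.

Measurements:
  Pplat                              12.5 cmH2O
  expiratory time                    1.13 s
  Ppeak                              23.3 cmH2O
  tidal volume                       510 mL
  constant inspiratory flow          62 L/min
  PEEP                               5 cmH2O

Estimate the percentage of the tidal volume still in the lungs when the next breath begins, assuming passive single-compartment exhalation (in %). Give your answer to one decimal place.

Flow: 62 L/min ÷ 60 = 1.0333 L/s.
R = (PIP − Pplat)/V̇ = (23.3 − 12.5) / 1.0333 = 10.8/1.0333 = 10.452 cmH2O·s/L.
C = Vt/(Pplat − PEEP) = 510.0 / (12.5 − 5) = 510.0/7.5 = 68.0 mL/cmH2O.
τ = R × C = 10.452 × 0.068 L/cmH2O = 0.7107 s.
Fraction remaining at end-expiration = e^(−Te/τ) = e^(−1.13/0.7107) = 0.2039 → 20.39%.

20.4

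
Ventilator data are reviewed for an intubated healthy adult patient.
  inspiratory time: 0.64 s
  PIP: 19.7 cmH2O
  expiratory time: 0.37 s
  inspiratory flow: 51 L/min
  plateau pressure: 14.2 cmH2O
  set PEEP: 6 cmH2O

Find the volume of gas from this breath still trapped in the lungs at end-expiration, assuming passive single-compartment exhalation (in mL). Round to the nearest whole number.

Flow: 51 L/min ÷ 60 = 0.85 L/s.
Vt = flow × Ti = 0.85 L/s × 0.64 s × 1000 mL/L = 544.0 mL.
R = (PIP − Pplat)/V̇ = (19.7 − 14.2) / 0.85 = 5.5/0.85 = 6.471 cmH2O·s/L.
C = Vt/(Pplat − PEEP) = 544.0 / (14.2 − 6) = 544.0/8.2 = 66.341 mL/cmH2O.
τ = R × C = 6.471 × 0.06634 L/cmH2O = 0.4293 s.
Fraction remaining = e^(−Te/τ) = e^(−0.37/0.4293) = 0.4224.
Trapped volume = 544.0 × 0.4224 = 229.79 mL.

230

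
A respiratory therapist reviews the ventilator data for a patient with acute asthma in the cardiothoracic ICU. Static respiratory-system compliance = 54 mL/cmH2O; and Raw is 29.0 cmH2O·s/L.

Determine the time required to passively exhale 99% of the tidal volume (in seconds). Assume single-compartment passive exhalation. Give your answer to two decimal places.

7.21

τ = R × C = 29.0 × 54 mL/cmH2O = 29.0 × 0.054 L/cmH2O = 1.566 s.
Exhaled fraction f = 1 − e^(−t/τ) → t = −τ·ln(1 − f) = −1.566·ln(0.01) = 7.212 s.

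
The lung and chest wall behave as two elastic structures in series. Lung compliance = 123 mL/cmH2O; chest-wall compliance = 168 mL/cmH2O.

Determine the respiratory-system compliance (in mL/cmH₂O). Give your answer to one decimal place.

71.0

Lung and chest wall are elastances in series: 1/Crs = 1/CL + 1/Ccw.
1/Crs = 1/123 + 1/168 = 0.01408.
Crs = 71.023 mL/cmH2O.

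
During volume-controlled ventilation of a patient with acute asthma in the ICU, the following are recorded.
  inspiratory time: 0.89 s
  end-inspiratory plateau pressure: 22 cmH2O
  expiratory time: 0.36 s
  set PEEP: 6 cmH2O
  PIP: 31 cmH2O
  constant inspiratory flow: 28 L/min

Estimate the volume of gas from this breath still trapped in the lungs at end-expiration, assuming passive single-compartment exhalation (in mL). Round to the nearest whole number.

Flow: 28 L/min ÷ 60 = 0.4667 L/s.
Vt = flow × Ti = 0.4667 L/s × 0.89 s × 1000 mL/L = 415.36 mL.
R = (PIP − Pplat)/V̇ = (31 − 22) / 0.4667 = 9.0/0.4667 = 19.284 cmH2O·s/L.
C = Vt/(Pplat − PEEP) = 415.36 / (22 − 6) = 415.36/16.0 = 25.96 mL/cmH2O.
τ = R × C = 19.284 × 0.02596 L/cmH2O = 0.5006 s.
Fraction remaining = e^(−Te/τ) = e^(−0.36/0.5006) = 0.4872.
Trapped volume = 415.36 × 0.4872 = 202.36 mL.

202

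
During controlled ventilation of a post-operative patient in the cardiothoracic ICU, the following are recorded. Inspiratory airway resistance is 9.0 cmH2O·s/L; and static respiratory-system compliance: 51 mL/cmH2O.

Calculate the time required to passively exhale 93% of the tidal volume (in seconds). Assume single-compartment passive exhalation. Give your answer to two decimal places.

τ = R × C = 9.0 × 51 mL/cmH2O = 9.0 × 0.051 L/cmH2O = 0.459 s.
Exhaled fraction f = 1 − e^(−t/τ) → t = −τ·ln(1 − f) = −0.459·ln(0.07) = 1.221 s.

1.22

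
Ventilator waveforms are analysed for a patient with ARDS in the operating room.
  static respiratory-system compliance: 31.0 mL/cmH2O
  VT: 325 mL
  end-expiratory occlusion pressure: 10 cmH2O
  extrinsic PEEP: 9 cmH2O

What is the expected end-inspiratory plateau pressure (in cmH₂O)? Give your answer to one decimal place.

End-expiratory occlusion gives total PEEP = 10 cmH2O (intrinsic PEEP = 10 − 9 = 1). Use total PEEP for the elastic gradient.
Pplat = PEEPtotal + Vt / Cstat = 10 + 325 / 31.0 = 10 + 10.484 = 20.484 cmH2O.

20.5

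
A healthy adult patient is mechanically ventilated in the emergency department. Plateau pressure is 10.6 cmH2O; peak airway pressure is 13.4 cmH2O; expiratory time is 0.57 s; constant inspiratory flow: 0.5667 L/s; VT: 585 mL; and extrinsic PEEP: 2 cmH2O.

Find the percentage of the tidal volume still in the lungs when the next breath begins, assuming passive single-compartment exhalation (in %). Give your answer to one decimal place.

R = (PIP − Pplat)/V̇ = (13.4 − 10.6) / 0.5667 = 2.8/0.5667 = 4.941 cmH2O·s/L.
C = Vt/(Pplat − PEEP) = 585.0 / (10.6 − 2) = 585.0/8.6 = 68.023 mL/cmH2O.
τ = R × C = 4.941 × 0.06802 L/cmH2O = 0.3361 s.
Fraction remaining at end-expiration = e^(−Te/τ) = e^(−0.57/0.3361) = 0.1834 → 18.34%.

18.3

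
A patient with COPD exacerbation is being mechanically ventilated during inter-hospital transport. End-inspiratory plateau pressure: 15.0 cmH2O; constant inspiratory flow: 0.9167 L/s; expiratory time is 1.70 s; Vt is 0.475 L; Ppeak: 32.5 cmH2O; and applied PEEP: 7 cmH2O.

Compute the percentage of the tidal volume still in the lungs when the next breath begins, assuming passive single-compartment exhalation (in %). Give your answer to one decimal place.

22.3

R = (PIP − Pplat)/V̇ = (32.5 − 15.0) / 0.9167 = 17.5/0.9167 = 19.09 cmH2O·s/L.
C = Vt/(Pplat − PEEP) = 475.0 / (15.0 − 7) = 475.0/8.0 = 59.375 mL/cmH2O.
τ = R × C = 19.09 × 0.05938 L/cmH2O = 1.134 s.
Fraction remaining at end-expiration = e^(−Te/τ) = e^(−1.70/1.134) = 0.2233 → 22.33%.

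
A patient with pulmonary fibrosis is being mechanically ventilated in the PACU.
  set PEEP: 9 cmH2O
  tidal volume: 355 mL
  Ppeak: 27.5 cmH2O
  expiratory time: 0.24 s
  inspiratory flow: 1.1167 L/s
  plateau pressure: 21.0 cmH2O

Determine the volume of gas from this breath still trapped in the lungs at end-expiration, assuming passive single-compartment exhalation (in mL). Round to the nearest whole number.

R = (PIP − Pplat)/V̇ = (27.5 − 21.0) / 1.1167 = 6.5/1.1167 = 5.821 cmH2O·s/L.
C = Vt/(Pplat − PEEP) = 355.0 / (21.0 − 9) = 355.0/12.0 = 29.583 mL/cmH2O.
τ = R × C = 5.821 × 0.02958 L/cmH2O = 0.1722 s.
Fraction remaining = e^(−Te/τ) = e^(−0.24/0.1722) = 0.2481.
Trapped volume = 355.0 × 0.2481 = 88.076 mL.

88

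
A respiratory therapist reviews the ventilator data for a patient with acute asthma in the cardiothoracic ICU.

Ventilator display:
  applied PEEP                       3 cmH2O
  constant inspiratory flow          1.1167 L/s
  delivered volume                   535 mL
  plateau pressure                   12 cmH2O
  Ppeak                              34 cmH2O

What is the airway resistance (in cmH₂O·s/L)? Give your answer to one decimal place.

Raw = (PIP − Pplat) / flow = (34 − 12) / 1.1167 = 22.0 / 1.1167 = 19.701 cmH2O·s/L.

19.7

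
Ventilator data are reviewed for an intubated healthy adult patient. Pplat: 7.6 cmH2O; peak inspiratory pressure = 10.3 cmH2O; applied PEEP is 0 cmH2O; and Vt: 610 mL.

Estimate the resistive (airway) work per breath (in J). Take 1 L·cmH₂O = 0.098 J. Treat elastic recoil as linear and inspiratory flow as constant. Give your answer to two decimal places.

0.16

With constant inspiratory flow the resistive pressure is constant at PIP − Pplat = 10.3 − 7.6 = 2.7 cmH2O, so resistive work = 2.7 × 0.610 = 1.647 L·cmH2O.
× 0.098 J/(L·cmH2O) → 0.1614 J.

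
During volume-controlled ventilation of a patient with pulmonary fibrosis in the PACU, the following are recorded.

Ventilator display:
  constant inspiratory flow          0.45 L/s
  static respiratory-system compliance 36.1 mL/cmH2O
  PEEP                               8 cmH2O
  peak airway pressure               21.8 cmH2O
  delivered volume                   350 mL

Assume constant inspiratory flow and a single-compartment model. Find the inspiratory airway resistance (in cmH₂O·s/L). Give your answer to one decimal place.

Equation of motion (constant flow): PIP = Vt/C + R·V̇ + PEEP.
R·V̇ = PIP − Vt/C − PEEP = 21.8 − 350/36.1 − 8 = 21.8 − 9.695 − 8 = 4.105 cmH2O.
R = 4.105 / 0.45 = 9.122 cmH2O·s/L.

9.1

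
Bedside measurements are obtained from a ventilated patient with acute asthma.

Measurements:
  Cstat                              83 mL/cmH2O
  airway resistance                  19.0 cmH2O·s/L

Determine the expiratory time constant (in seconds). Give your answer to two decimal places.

τ = R × C = 19.0 × 83 mL/cmH2O = 19.0 × 0.083 L/cmH2O = 1.577 s.

1.58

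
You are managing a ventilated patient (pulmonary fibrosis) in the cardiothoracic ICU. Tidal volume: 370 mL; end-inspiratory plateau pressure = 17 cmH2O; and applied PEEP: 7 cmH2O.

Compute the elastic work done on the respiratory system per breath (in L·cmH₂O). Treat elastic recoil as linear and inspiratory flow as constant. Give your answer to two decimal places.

Elastic work ≈ ½ × (Pplat − PEEP) × Vt = 0.5 × (17 − 7) × 0.370 L = 0.5 × 10.0 × 0.370 = 1.85 L·cmH2O.

1.85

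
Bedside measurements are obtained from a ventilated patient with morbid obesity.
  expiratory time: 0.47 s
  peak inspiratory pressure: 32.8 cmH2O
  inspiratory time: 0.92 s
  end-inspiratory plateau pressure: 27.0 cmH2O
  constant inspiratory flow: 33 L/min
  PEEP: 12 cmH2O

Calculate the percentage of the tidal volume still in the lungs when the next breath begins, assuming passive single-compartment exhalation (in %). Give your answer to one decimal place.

26.7

Flow: 33 L/min ÷ 60 = 0.55 L/s.
Vt = flow × Ti = 0.55 L/s × 0.92 s × 1000 mL/L = 506.0 mL.
R = (PIP − Pplat)/V̇ = (32.8 − 27.0) / 0.55 = 5.8/0.55 = 10.545 cmH2O·s/L.
C = Vt/(Pplat − PEEP) = 506.0 / (27.0 − 12) = 506.0/15.0 = 33.733 mL/cmH2O.
τ = R × C = 10.545 × 0.03373 L/cmH2O = 0.3557 s.
Fraction remaining at end-expiration = e^(−Te/τ) = e^(−0.47/0.3557) = 0.2668 → 26.68%.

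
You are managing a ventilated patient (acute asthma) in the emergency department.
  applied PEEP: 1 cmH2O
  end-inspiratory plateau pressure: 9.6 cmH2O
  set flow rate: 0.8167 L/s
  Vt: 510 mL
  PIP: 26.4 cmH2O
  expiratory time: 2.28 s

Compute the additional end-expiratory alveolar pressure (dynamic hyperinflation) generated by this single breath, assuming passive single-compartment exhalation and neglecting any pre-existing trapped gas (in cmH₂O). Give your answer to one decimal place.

1.3

R = (PIP − Pplat)/V̇ = (26.4 − 9.6) / 0.8167 = 16.8/0.8167 = 20.571 cmH2O·s/L.
C = Vt/(Pplat − PEEP) = 510.0 / (9.6 − 1) = 510.0/8.6 = 59.302 mL/cmH2O.
τ = R × C = 20.571 × 0.0593 L/cmH2O = 1.22 s.
Fraction remaining = e^(−Te/τ) = e^(−2.28/1.22) = 0.1543; trapped volume = 510.0 × 0.1543 = 78.693 mL.
Additional alveolar pressure from trapping ≈ V_trapped / C = 78.693 / 59.302 = 1.327 cmH2O.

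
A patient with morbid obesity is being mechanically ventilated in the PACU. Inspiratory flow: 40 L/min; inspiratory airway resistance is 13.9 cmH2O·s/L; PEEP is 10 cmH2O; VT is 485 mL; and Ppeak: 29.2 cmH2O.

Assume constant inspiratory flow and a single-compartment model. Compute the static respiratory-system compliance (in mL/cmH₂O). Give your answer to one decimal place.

48.8

Flow: 40 L/min ÷ 60 = 0.6667 L/s.
Equation of motion (constant flow): PIP = Vt/C + R·V̇ + PEEP.
Vt/C = PIP − R·V̇ − PEEP = 29.2 − 13.9×0.6667 − 10 = 29.2 − 9.267 − 10 = 9.933 cmH2O.
C = Vt / 9.933 = 485 / 9.933 = 48.827 mL/cmH2O.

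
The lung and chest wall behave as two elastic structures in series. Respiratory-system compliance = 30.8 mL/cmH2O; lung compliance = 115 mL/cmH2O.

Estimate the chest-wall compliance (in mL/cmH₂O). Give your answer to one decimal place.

42.1

1/Ccw = 1/Crs − 1/CL.
1/Ccw = 1/30.8 − 1/115 = 0.02377.
Ccw = 42.07 mL/cmH2O.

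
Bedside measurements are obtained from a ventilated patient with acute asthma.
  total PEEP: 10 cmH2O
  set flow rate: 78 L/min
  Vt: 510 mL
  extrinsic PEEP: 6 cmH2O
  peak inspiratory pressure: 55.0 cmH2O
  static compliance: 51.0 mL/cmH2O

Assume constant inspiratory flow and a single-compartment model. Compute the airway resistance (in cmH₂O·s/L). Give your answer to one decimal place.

Flow: 78 L/min ÷ 60 = 1.3 L/s.
Total PEEP = 10 cmH2O (set 6 + intrinsic 4); this is the baseline alveolar pressure.
Equation of motion (constant flow): PIP = Vt/C + R·V̇ + PEEP.
R·V̇ = PIP − Vt/C − PEEP = 55.0 − 510/51.0 − 10 = 55.0 − 10.0 − 10 = 35.0 cmH2O.
R = 35.0 / 1.3 = 26.923 cmH2O·s/L.

26.9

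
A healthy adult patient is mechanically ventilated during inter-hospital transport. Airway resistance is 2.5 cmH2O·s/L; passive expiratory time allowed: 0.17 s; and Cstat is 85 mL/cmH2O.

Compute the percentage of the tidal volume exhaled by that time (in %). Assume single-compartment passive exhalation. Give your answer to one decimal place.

55.1

τ = R × C = 2.5 × 85 mL/cmH2O = 2.5 × 0.085 L/cmH2O = 0.2125 s.
Passive exhalation: V(t)/V₀ = e^(−t/τ) = e^(−0.17/0.2125) = 0.4493.
Fraction exhaled = 1 − 0.4493 = 0.5507 → 55.07%.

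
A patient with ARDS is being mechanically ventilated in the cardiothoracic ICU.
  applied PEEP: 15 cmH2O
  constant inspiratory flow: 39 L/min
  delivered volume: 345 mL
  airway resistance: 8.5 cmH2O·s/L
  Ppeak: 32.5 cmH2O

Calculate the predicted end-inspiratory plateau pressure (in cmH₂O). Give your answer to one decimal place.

27.0

Flow: 39 L/min ÷ 60 = 0.65 L/s.
Pplat = PIP − Raw × flow = 32.5 − 8.5 × 0.65 = 32.5 − 5.525 = 26.975 cmH2O.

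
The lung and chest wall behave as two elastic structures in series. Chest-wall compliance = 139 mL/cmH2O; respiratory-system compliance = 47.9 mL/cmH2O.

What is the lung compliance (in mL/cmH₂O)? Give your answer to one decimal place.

1/CL = 1/Crs − 1/Ccw.
1/CL = 1/47.9 − 1/139 = 0.01368.
CL = 73.099 mL/cmH2O.

73.1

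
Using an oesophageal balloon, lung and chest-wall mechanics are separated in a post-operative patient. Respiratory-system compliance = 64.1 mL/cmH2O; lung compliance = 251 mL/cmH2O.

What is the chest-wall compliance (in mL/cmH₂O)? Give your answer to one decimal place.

86.1

1/Ccw = 1/Crs − 1/CL.
1/Ccw = 1/64.1 − 1/251 = 0.01162.
Ccw = 86.059 mL/cmH2O.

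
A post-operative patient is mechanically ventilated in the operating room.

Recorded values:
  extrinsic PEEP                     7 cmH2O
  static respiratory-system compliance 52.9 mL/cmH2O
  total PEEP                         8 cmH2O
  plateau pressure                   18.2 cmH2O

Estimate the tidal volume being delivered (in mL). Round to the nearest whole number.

540

End-expiratory occlusion gives total PEEP = 8 cmH2O (intrinsic PEEP = 8 − 7 = 1). Use total PEEP for the elastic gradient.
Vt = Cstat × (Pplat − PEEPtotal) = 52.9 × (18.2 − 8) = 52.9 × 10.2 = 539.58 mL.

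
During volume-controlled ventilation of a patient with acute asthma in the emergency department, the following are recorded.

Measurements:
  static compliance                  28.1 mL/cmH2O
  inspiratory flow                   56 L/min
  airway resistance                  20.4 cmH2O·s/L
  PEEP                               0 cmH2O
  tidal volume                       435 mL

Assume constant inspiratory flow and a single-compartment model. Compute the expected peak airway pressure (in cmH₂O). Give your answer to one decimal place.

Flow: 56 L/min ÷ 60 = 0.9333 L/s.
Equation of motion (constant flow): PIP = Vt/C + R·V̇ + PEEP.
PIP = 435/28.1 + 20.4×0.9333 + 0 = 15.48 + 19.039 + 0 = 34.519 cmH2O.

34.5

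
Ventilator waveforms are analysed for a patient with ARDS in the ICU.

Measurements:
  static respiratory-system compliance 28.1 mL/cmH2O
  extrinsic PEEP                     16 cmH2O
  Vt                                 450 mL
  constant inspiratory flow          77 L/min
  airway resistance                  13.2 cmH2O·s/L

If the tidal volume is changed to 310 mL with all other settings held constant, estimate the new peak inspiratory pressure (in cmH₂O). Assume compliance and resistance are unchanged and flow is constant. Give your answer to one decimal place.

44.0

Flow: 77 L/min ÷ 60 = 1.2833 L/s.
PIP = Vt/C + R·V̇ + PEEP (constant-flow equation of motion).
Only the elastic term changes: ΔPIP = ΔVt / C = (310 − 450) / 28.1 = -4.982 cmH2O.
Original PIP = 450/28.1 + 13.2×1.2833 + 16 = 48.954 cmH2O; new PIP = 48.954 + (-4.982) = 43.972 cmH2O.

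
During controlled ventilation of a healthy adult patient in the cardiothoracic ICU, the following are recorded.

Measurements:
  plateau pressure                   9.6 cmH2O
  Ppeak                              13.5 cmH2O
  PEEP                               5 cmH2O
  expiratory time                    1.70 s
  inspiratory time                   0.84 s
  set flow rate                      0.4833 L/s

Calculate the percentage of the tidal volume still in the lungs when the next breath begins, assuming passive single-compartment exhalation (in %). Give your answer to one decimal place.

9.2

Vt = flow × Ti = 0.4833 L/s × 0.84 s × 1000 mL/L = 405.97 mL.
R = (PIP − Pplat)/V̇ = (13.5 − 9.6) / 0.4833 = 3.9/0.4833 = 8.07 cmH2O·s/L.
C = Vt/(Pplat − PEEP) = 405.97 / (9.6 − 5) = 405.97/4.6 = 88.254 mL/cmH2O.
τ = R × C = 8.07 × 0.08825 L/cmH2O = 0.7122 s.
Fraction remaining at end-expiration = e^(−Te/τ) = e^(−1.70/0.7122) = 0.09191 → 9.191%.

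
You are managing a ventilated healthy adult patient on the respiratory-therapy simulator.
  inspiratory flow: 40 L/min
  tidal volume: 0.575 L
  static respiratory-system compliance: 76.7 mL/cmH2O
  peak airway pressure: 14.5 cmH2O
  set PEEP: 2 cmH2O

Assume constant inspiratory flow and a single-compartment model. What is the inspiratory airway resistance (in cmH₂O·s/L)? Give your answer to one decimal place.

7.5

Flow: 40 L/min ÷ 60 = 0.6667 L/s.
Equation of motion (constant flow): PIP = Vt/C + R·V̇ + PEEP.
R·V̇ = PIP − Vt/C − PEEP = 14.5 − 575/76.7 − 2 = 14.5 − 7.497 − 2 = 5.003 cmH2O.
R = 5.003 / 0.6667 = 7.504 cmH2O·s/L.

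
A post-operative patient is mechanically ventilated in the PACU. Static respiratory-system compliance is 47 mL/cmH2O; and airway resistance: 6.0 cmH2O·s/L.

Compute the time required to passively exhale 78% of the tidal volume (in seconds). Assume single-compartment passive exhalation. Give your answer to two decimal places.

τ = R × C = 6.0 × 47 mL/cmH2O = 6.0 × 0.047 L/cmH2O = 0.282 s.
Exhaled fraction f = 1 − e^(−t/τ) → t = −τ·ln(1 − f) = −0.282·ln(0.22) = 0.427 s.

0.43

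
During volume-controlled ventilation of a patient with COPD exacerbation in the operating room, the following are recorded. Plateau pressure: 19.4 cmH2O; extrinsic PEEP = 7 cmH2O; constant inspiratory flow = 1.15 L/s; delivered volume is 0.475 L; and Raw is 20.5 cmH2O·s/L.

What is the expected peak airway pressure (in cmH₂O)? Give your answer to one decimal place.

43.0

PIP = Pplat + Raw × flow = 19.4 + 20.5 × 1.15 = 19.4 + 23.575 = 42.975 cmH2O.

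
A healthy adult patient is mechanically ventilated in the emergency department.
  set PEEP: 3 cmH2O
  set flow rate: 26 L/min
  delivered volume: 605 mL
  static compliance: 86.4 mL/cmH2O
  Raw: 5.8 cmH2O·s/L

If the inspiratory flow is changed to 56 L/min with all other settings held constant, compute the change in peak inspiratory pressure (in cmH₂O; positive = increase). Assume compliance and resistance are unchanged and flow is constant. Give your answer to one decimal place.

2.9

Flow: 26 L/min ÷ 60 = 0.4333 L/s.
New flow: 56 L/min ÷ 60 = 0.9333 L/s.
PIP = Vt/C + R·V̇ + PEEP (constant-flow equation of motion).
Only the resistive term changes: ΔPIP = R × ΔV̇ = 5.8 × (0.9333 − 0.4333) = 5.8 × 0.5 = 2.9 cmH2O.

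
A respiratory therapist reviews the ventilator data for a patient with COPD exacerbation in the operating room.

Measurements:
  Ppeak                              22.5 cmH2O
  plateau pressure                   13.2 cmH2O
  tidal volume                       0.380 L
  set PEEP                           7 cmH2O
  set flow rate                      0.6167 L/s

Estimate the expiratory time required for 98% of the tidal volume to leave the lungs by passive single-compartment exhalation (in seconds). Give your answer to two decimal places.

3.62

R = (PIP − Pplat)/V̇ = (22.5 − 13.2) / 0.6167 = 9.3/0.6167 = 15.08 cmH2O·s/L.
C = Vt/(Pplat − PEEP) = 380.0 / (13.2 − 7) = 380.0/6.2 = 61.29 mL/cmH2O.
τ = R × C = 15.08 × 0.06129 L/cmH2O = 0.9243 s.
t = −τ·ln(1 − 0.98) = −0.9243·ln(0.02) = 3.616 s.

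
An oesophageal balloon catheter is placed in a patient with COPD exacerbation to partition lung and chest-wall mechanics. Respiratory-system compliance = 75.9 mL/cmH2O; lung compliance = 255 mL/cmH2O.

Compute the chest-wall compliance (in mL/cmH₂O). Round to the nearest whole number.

108

1/Ccw = 1/Crs − 1/CL.
1/Ccw = 1/75.9 − 1/255 = 0.009254.
Ccw = 108.06 mL/cmH2O.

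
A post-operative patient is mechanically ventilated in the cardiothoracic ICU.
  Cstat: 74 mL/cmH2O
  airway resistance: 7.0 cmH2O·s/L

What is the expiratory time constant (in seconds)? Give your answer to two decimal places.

τ = R × C = 7.0 × 74 mL/cmH2O = 7.0 × 0.074 L/cmH2O = 0.518 s.

0.52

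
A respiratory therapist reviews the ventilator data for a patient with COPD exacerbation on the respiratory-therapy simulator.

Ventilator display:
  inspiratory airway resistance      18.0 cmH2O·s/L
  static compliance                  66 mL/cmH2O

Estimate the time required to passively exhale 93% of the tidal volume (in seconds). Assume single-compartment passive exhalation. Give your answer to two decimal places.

3.16

τ = R × C = 18.0 × 66 mL/cmH2O = 18.0 × 0.066 L/cmH2O = 1.188 s.
Exhaled fraction f = 1 − e^(−t/τ) → t = −τ·ln(1 − f) = −1.188·ln(0.07) = 3.159 s.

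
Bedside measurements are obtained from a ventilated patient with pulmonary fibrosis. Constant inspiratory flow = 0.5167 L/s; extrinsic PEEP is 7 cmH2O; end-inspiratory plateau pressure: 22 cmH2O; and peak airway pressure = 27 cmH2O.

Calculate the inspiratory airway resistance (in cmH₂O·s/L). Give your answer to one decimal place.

Raw = (PIP − Pplat) / flow = (27 − 22) / 0.5167 = 5.0 / 0.5167 = 9.677 cmH2O·s/L.

9.7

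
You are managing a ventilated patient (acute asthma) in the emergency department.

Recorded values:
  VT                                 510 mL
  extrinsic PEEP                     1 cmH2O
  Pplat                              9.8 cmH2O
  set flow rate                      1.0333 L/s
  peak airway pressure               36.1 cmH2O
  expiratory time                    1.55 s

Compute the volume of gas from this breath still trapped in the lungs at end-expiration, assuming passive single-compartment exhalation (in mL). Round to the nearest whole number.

178

R = (PIP − Pplat)/V̇ = (36.1 − 9.8) / 1.0333 = 26.3/1.0333 = 25.452 cmH2O·s/L.
C = Vt/(Pplat − PEEP) = 510.0 / (9.8 − 1) = 510.0/8.8 = 57.955 mL/cmH2O.
τ = R × C = 25.452 × 0.05796 L/cmH2O = 1.475 s.
Fraction remaining = e^(−Te/τ) = e^(−1.55/1.475) = 0.3496.
Trapped volume = 510.0 × 0.3496 = 178.3 mL.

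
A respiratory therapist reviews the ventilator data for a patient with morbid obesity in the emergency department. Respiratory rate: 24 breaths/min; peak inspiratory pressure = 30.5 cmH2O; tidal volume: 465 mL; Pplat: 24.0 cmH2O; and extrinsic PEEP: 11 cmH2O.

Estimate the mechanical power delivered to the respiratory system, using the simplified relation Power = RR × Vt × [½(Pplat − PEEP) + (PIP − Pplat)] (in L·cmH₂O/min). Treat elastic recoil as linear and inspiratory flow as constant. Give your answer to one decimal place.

145.1

Per-breath work = Vt × [½(Pplat−PEEP) + (PIP−Pplat)] = 0.465 × [0.5×13.0 + 6.5] = 0.465 × 13.0 = 6.045 L·cmH2O.
Power = 24 × 6.045 = 145.08 L·cmH2O/min.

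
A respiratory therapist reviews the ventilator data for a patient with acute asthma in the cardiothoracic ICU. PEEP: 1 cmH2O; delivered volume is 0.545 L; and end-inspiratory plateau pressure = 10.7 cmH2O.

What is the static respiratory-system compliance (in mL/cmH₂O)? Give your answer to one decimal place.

Cstat = Vt / (Pplat − PEEP) = 545 / (10.7 − 1) = 545 / 9.7 = 56.186 mL/cmH2O.

56.2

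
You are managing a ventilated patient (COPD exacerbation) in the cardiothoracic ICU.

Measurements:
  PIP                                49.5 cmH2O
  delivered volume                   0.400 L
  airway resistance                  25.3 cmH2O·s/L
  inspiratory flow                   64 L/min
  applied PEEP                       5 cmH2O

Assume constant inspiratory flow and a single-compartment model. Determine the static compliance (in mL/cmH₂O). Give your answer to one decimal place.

Flow: 64 L/min ÷ 60 = 1.0667 L/s.
Equation of motion (constant flow): PIP = Vt/C + R·V̇ + PEEP.
Vt/C = PIP − R·V̇ − PEEP = 49.5 − 25.3×1.0667 − 5 = 49.5 − 26.988 − 5 = 17.512 cmH2O.
C = Vt / 17.512 = 400 / 17.512 = 22.841 mL/cmH2O.

22.8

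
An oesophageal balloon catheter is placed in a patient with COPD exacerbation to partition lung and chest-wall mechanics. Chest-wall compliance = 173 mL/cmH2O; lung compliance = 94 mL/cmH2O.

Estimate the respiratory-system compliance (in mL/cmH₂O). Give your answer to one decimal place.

60.9

Lung and chest wall are elastances in series: 1/Crs = 1/CL + 1/Ccw.
1/Crs = 1/94 + 1/173 = 0.01642.
Crs = 60.901 mL/cmH2O.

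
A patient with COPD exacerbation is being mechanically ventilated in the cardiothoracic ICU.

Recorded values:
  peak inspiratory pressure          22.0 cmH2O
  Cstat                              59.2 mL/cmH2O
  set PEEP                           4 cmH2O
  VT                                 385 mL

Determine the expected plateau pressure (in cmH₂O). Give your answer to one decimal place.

10.5

Pplat = PEEP + Vt / Cstat = 4 + 385 / 59.2 = 4 + 6.503 = 10.503 cmH2O.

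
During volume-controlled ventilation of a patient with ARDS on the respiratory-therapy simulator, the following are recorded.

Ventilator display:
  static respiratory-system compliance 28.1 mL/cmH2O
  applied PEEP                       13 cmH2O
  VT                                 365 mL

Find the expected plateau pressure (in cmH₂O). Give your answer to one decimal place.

Pplat = PEEP + Vt / Cstat = 13 + 365 / 28.1 = 13 + 12.989 = 25.989 cmH2O.

26.0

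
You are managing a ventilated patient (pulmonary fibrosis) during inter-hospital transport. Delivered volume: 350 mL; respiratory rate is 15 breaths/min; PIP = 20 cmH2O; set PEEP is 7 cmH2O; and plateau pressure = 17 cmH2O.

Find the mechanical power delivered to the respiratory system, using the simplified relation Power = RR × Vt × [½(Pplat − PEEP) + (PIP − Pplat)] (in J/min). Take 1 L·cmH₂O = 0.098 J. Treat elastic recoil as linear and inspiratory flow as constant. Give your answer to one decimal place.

Per-breath work = Vt × [½(Pplat−PEEP) + (PIP−Pplat)] = 0.350 × [0.5×10.0 + 3.0] = 0.350 × 8.0 = 2.8 L·cmH2O.
Power = 15 × 2.8 = 42.0 L·cmH2O/min.
× 0.098 J/(L·cmH2O) → 4.116 J/min.

4.1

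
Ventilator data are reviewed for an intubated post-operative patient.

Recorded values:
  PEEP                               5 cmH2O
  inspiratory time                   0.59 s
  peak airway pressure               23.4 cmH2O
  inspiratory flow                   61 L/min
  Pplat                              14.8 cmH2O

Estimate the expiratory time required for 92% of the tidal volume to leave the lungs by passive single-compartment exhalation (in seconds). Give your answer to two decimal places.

1.31

Flow: 61 L/min ÷ 60 = 1.0167 L/s.
Vt = flow × Ti = 1.0167 L/s × 0.59 s × 1000 mL/L = 599.85 mL.
R = (PIP − Pplat)/V̇ = (23.4 − 14.8) / 1.0167 = 8.6/1.0167 = 8.459 cmH2O·s/L.
C = Vt/(Pplat − PEEP) = 599.85 / (14.8 − 5) = 599.85/9.8 = 61.209 mL/cmH2O.
τ = R × C = 8.459 × 0.06121 L/cmH2O = 0.5178 s.
t = −τ·ln(1 − 0.92) = −0.5178·ln(0.08) = 1.308 s.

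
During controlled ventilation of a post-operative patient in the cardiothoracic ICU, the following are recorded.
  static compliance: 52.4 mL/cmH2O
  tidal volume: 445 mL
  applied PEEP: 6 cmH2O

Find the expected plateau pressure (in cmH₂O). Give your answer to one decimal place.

Pplat = PEEP + Vt / Cstat = 6 + 445 / 52.4 = 6 + 8.492 = 14.492 cmH2O.

14.5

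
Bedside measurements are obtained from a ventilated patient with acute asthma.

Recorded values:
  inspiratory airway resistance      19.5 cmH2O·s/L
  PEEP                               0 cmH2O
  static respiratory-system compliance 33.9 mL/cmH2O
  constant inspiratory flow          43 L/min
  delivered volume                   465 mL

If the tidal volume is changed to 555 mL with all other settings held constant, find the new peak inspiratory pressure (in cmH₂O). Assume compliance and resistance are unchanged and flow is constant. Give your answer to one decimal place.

Flow: 43 L/min ÷ 60 = 0.7167 L/s.
PIP = Vt/C + R·V̇ + PEEP (constant-flow equation of motion).
Only the elastic term changes: ΔPIP = ΔVt / C = (555 − 465) / 33.9 = 2.655 cmH2O.
Original PIP = 465/33.9 + 19.5×0.7167 + 0 = 27.692 cmH2O; new PIP = 27.692 + (2.655) = 30.347 cmH2O.

30.3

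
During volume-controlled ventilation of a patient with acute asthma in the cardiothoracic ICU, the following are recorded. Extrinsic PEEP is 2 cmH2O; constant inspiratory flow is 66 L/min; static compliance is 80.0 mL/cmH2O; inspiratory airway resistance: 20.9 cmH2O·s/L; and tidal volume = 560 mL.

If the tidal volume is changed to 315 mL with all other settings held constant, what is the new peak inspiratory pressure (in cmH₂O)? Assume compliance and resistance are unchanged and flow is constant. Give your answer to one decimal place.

Flow: 66 L/min ÷ 60 = 1.1 L/s.
PIP = Vt/C + R·V̇ + PEEP (constant-flow equation of motion).
Only the elastic term changes: ΔPIP = ΔVt / C = (315 − 560) / 80.0 = -3.063 cmH2O.
Original PIP = 560/80.0 + 20.9×1.1 + 2 = 31.99 cmH2O; new PIP = 31.99 + (-3.063) = 28.927 cmH2O.

28.9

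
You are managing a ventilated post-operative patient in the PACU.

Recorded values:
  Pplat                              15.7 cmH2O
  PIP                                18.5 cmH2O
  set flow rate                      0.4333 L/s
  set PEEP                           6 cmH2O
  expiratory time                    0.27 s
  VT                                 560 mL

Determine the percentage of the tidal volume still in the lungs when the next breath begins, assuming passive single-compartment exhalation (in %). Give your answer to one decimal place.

48.5

R = (PIP − Pplat)/V̇ = (18.5 − 15.7) / 0.4333 = 2.8/0.4333 = 6.462 cmH2O·s/L.
C = Vt/(Pplat − PEEP) = 560.0 / (15.7 − 6) = 560.0/9.7 = 57.732 mL/cmH2O.
τ = R × C = 6.462 × 0.05773 L/cmH2O = 0.3731 s.
Fraction remaining at end-expiration = e^(−Te/τ) = e^(−0.27/0.3731) = 0.485 → 48.5%.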